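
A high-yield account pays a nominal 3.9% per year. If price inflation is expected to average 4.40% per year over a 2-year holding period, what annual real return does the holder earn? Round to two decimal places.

With constant rates the annual real return is the same each year: (1+3.9%)/(1+4.40%) − 1 = -0.00479.

-0.48%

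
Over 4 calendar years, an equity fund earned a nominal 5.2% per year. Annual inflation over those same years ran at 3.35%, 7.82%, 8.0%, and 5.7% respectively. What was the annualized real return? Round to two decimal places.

Cumulative inflation factor: 1.0335 × 1.0782 × 1.080 × 1.057 ≈ 1.27206.
Nominal growth factor: 1.22479. Real growth factor = 1.22479 / 1.27206 ≈ 0.96284.
Annualized: 0.96284^(1/4) − 1 ≈ -0.00942.

-0.94%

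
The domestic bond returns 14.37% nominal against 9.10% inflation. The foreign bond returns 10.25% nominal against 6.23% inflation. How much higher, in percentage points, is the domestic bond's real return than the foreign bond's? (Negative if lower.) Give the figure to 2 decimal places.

The domestic bond real return: 1.1437/1.0910 − 1 = 4.830%.
The foreign bond real return: 1.1025/1.0623 − 1 = 3.784%.
Difference: 4.830 − 3.784 = 1.046 pp.

1.05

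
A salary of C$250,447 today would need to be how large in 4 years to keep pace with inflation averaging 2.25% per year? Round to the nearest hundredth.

C$273,759.44

Cumulative price-level factor: (1+2.25%)^4 ≈ 1.0930833188.
Multiplying C$250,447 by the price-level factor gives the future nominal sum.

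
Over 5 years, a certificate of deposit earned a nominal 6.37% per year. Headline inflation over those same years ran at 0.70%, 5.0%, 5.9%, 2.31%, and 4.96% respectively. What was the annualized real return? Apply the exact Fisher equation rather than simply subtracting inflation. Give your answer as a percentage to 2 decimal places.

Cumulative inflation factor: 1.0070 × 1.050 × 1.059 × 1.0231 × 1.0496 ≈ 1.20242.
Nominal growth factor: 1.36175. Real growth factor = 1.36175 / 1.20242 ≈ 1.13250.
Annualized: 1.13250^(1/5) − 1 ≈ 0.02520.

2.52%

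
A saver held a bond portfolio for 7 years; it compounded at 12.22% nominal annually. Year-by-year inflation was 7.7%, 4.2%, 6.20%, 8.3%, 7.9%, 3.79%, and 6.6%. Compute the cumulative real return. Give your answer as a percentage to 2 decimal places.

45.45%

Cumulative inflation factor: 1.077 × 1.042 × 1.0620 × 1.083 × 1.079 × 1.0379 × 1.066 ≈ 1.54089.
Nominal growth factor: 2.24126. Real growth factor = 2.24126 / 1.54089 ≈ 1.45453.
Total real return ≈ 45.4525%.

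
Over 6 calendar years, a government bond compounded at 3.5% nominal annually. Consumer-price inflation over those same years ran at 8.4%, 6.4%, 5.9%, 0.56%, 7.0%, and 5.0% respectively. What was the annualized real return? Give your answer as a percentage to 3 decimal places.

-1.909%

Cumulative inflation factor: 1.084 × 1.064 × 1.059 × 1.0056 × 1.070 × 1.050 ≈ 1.37996.
Nominal growth factor: 1.22926. Real growth factor = 1.22926 / 1.37996 ≈ 0.89079.
Annualized: 0.89079^(1/6) − 1 ≈ -0.01909.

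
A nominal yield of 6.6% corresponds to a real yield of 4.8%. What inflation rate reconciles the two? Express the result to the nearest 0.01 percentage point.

1.72%

From (1+r_nom) = (1+r_real)(1+π), we get 1+π = (1 + 6.6%)/(1 + 4.8%) = 1.066/1.048 ≈ 1.01718.
So π ≈ 1.7176%.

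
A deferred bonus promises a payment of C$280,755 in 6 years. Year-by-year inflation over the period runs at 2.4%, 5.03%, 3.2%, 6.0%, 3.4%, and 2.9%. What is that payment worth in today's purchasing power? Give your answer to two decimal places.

Price-level factor over 6 years: 1.024 × 1.0503 × 1.032 × 1.060 × 1.034 × 1.029 ≈ 1.2517995705.
Purchasing power today: C$280,755 divided by that factor.

C$224,281.11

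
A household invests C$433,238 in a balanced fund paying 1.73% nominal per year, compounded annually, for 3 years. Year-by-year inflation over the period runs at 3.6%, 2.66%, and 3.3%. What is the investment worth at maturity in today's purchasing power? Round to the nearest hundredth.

Nominal value at maturity: C$433,238 × (1 + 1.73%)^3 ≈ C$456,114.29.
Price-level factor over 3 years: 1.036 × 1.0266 × 1.033 = 1.0986550008.
The maturity value deflated by that factor is the answer in today's purchasing power.

C$415,156.98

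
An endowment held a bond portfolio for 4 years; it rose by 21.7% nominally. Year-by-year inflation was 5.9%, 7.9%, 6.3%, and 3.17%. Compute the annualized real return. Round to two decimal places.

-0.73%

Cumulative inflation factor: 1.059 × 1.079 × 1.063 × 1.0317 ≈ 1.25315.
Nominal growth factor: 1.21700. Real growth factor = 1.21700 / 1.25315 ≈ 0.97115.
Annualized: 0.97115^(1/4) − 1 ≈ -0.00729.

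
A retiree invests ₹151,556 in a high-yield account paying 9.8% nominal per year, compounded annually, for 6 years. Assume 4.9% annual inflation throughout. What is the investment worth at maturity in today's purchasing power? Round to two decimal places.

Nominal value at maturity: ₹151,556 × (1 + 9.8%)^6 ≈ ₹265,574.99.
Price-level factor over 6 years: (1 + 4.9%)^6 ≈ 1.3324561607.
Dividing the nominal maturity value by the price-level factor gives the value in today's money.

₹199,312.37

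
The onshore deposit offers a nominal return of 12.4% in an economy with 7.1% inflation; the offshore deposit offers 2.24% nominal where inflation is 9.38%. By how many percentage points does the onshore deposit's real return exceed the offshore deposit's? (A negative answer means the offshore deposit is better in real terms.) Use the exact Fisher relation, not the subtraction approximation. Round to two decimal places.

The onshore deposit real return: 1.124/1.071 − 1 = 4.949%.
The offshore deposit real return: 1.0224/1.0938 − 1 = -6.528%.
Difference: 4.949 − (-6.528) = 11.477 pp.

11.48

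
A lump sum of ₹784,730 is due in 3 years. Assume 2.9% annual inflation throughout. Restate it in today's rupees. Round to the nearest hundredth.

Price-level factor over 3 years: (1 + 2.9%)^3 = 1.089547389.
Purchasing power today: ₹784,730 divided by that factor.

₹720,234.85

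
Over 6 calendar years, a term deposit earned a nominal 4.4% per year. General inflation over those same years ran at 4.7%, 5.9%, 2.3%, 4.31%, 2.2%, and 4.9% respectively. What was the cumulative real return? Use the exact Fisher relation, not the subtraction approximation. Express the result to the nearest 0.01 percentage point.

2.08%

Cumulative inflation factor: 1.047 × 1.059 × 1.023 × 1.0431 × 1.022 × 1.049 ≈ 1.26844.
Nominal growth factor: 1.29480. Real growth factor = 1.29480 / 1.26844 ≈ 1.02078.
Total real return ≈ 2.0781%.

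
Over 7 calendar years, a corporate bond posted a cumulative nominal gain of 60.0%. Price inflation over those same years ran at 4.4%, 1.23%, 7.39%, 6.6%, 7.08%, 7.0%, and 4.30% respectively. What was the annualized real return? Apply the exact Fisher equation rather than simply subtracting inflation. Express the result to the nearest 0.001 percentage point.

Cumulative inflation factor: 1.044 × 1.0123 × 1.0739 × 1.066 × 1.0708 × 1.070 × 1.0430 ≈ 1.44580.
Nominal growth factor: 1.60000. Real growth factor = 1.60000 / 1.44580 ≈ 1.10666.
Annualized: 1.10666^(1/7) − 1 ≈ 0.01458.

1.458%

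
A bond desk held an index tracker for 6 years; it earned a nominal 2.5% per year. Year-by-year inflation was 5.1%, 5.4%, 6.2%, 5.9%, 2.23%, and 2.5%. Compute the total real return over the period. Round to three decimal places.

Cumulative inflation factor: 1.051 × 1.054 × 1.062 × 1.059 × 1.0223 × 1.025 ≈ 1.30547.
Nominal growth factor: 1.15969. Real growth factor = 1.15969 / 1.30547 ≈ 0.88834.
Total real return ≈ -11.1664%.

-11.166%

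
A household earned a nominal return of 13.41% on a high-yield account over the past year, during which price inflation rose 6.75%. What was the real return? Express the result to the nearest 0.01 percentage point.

Real return via the Fisher equation: (1 + 13.41%)/(1 + 6.75%) − 1 = 1.1341/1.0675 − 1 ≈ 0.06239.

6.24%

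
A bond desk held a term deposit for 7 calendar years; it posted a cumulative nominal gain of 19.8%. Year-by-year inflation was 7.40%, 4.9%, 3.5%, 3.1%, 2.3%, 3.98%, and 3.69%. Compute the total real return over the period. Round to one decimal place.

Cumulative inflation factor: 1.0740 × 1.049 × 1.035 × 1.031 × 1.023 × 1.0398 × 1.0369 ≈ 1.32599.
Nominal growth factor: 1.19800. Real growth factor = 1.19800 / 1.32599 ≈ 0.90347.
Total real return ≈ -9.6526%.

-9.7%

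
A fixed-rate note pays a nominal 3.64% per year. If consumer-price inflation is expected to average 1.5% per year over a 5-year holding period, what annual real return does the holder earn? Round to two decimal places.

2.11%

With constant rates the annual real return is the same each year: (1+3.64%)/(1+1.5%) − 1 = 0.02108.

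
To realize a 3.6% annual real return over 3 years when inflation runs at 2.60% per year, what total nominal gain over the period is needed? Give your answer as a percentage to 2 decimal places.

Required annual nominal rate: (1+3.6%)(1+2.60%) − 1 = 6.2936%.
Cumulative over 3 years: (1 + 0.062936)^3 − 1 ≈ 0.20094.

20.09%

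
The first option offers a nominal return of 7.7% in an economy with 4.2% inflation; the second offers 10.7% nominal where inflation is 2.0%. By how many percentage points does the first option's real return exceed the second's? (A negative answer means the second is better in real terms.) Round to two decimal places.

-5.17

The first option real return: 1.077/1.042 − 1 = 3.359%.
The second real return: 1.107/1.020 − 1 = 8.529%.
Difference: 3.359 − 8.529 = -5.170 pp.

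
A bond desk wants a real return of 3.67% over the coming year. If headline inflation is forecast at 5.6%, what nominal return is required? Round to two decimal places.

9.48%

By the Fisher equation, 1 + r_nom = (1 + 3.67%)(1 + 5.6%) = 1.0367 × 1.056 = 1.0947552.
So r_nom = 9.47552%.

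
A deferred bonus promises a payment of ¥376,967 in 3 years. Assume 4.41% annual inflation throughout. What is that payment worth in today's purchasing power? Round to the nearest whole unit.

Price-level factor over 3 years: (1 + 4.41%)^3 ≈ 1.1382201961.
Purchasing power today: ¥376,967 divided by that factor.

¥331,190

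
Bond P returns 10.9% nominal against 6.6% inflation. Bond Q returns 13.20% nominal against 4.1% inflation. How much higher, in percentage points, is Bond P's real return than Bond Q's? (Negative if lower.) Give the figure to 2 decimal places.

-4.71

Bond P real return: 1.109/1.066 − 1 = 4.034%.
Bond Q real return: 1.1320/1.041 − 1 = 8.742%.
Difference: 4.034 − 8.742 = -4.708 pp.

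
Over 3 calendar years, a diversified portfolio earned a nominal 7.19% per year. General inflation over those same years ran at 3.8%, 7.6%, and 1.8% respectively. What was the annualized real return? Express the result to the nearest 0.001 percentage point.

2.700%

Cumulative inflation factor: 1.038 × 1.076 × 1.018 ≈ 1.13699.
Nominal growth factor: 1.23158. Real growth factor = 1.23158 / 1.13699 ≈ 1.08319.
Annualized: 1.08319^(1/3) − 1 ≈ 0.02700.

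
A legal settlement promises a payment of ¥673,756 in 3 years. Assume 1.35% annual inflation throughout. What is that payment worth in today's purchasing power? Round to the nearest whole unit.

Price-level factor over 3 years: (1 + 1.35%)^3 ≈ 1.0410492104.
Purchasing power today: ¥673,756 divided by that factor.

¥647,189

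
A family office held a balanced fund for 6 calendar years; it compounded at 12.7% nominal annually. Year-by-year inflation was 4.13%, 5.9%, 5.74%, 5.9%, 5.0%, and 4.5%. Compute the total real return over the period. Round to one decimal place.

51.2%

Cumulative inflation factor: 1.0413 × 1.059 × 1.0574 × 1.059 × 1.050 × 1.045 ≈ 1.35492.
Nominal growth factor: 2.04901. Real growth factor = 2.04901 / 1.35492 ≈ 1.51228.
Total real return ≈ 51.2275%.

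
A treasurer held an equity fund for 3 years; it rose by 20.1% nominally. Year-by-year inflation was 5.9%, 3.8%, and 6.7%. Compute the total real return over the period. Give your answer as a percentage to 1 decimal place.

Cumulative inflation factor: 1.059 × 1.038 × 1.067 ≈ 1.17289.
Nominal growth factor: 1.20100. Real growth factor = 1.20100 / 1.17289 ≈ 1.02397.
Total real return ≈ 2.3965%.

2.4%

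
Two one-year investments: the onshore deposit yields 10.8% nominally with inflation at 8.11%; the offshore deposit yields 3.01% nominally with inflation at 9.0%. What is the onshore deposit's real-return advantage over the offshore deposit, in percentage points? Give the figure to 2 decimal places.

7.98

The onshore deposit real return: 1.108/1.0811 − 1 = 2.488%.
The offshore deposit real return: 1.0301/1.090 − 1 = -5.495%.
Difference: 2.488 − (-5.495) = 7.983 pp.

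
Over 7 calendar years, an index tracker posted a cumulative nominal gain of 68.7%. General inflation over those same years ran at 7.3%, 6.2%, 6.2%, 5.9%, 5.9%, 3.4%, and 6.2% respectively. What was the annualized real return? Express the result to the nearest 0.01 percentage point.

Cumulative inflation factor: 1.073 × 1.062 × 1.062 × 1.059 × 1.059 × 1.034 × 1.062 ≈ 1.49034.
Nominal growth factor: 1.68700. Real growth factor = 1.68700 / 1.49034 ≈ 1.13196.
Annualized: 1.13196^(1/7) − 1 ≈ 0.01786.

1.79%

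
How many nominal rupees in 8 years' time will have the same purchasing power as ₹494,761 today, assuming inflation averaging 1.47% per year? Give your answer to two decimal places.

Cumulative price-level factor: (1+1.47%)^8 ≈ 1.1238317127.
The nominal amount required is ₹494,761 scaled up by that factor.

₹556,028.10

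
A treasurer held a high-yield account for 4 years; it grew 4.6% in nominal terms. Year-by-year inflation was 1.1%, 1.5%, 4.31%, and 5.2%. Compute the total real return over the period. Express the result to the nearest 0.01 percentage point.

-7.11%

Cumulative inflation factor: 1.011 × 1.015 × 1.0431 × 1.052 ≈ 1.12605.
Nominal growth factor: 1.04600. Real growth factor = 1.04600 / 1.12605 ≈ 0.92891.
Total real return ≈ -7.1092%.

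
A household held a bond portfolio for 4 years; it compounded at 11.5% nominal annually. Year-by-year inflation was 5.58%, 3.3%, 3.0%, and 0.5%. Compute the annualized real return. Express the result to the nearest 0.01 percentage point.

Cumulative inflation factor: 1.0558 × 1.033 × 1.030 × 1.005 ≈ 1.12898.
Nominal growth factor: 1.54561. Real growth factor = 1.54561 / 1.12898 ≈ 1.36903.
Annualized: 1.36903^(1/4) − 1 ≈ 0.08169.

8.17%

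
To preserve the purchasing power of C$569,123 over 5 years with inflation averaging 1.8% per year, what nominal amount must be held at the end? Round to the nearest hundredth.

C$622,221.52

Cumulative price-level factor: (1+1.8%)^5 ≈ 1.0932988468.
The nominal amount required is C$569,123 scaled up by that factor.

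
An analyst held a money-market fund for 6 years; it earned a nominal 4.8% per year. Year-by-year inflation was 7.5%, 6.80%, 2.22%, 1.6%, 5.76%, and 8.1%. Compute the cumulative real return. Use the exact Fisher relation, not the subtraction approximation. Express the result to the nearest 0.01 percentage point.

-2.81%

Cumulative inflation factor: 1.075 × 1.0680 × 1.0222 × 1.016 × 1.0576 × 1.081 ≈ 1.36319.
Nominal growth factor: 1.32485. Real growth factor = 1.32485 / 1.36319 ≈ 0.97188.
Total real return ≈ -2.8123%.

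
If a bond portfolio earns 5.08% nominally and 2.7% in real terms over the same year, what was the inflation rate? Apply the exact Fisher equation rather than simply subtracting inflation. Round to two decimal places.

2.32%

From (1+r_nom) = (1+r_real)(1+π), we get 1+π = (1 + 5.08%)/(1 + 2.7%) = 1.0508/1.027 ≈ 1.02317.
So π ≈ 2.3174%.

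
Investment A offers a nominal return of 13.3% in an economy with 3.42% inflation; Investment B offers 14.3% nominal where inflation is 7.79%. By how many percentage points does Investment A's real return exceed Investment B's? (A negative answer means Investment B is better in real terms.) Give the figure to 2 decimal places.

Investment A real return: 1.133/1.0342 − 1 = 9.553%.
Investment B real return: 1.143/1.0779 − 1 = 6.040%.
Difference: 9.553 − 6.040 = 3.513 pp.

3.51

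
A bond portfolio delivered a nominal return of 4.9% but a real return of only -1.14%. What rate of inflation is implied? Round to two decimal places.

From (1+r_nom) = (1+r_real)(1+π), we get 1+π = (1 + 4.9%)/(1 − 1.14%) = 1.049/0.9886 ≈ 1.06110.
So π ≈ 6.1097%.

6.11%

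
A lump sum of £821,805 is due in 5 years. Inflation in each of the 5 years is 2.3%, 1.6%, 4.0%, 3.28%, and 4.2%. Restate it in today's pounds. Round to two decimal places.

£706,451.17

Price-level factor over 5 years: 1.023 × 1.016 × 1.040 × 1.0328 × 1.042 ≈ 1.1632863421.
Purchasing power today: £821,805 divided by that factor.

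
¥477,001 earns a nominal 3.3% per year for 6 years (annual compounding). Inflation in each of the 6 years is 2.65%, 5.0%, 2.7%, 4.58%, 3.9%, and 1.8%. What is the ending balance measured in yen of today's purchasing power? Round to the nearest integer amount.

¥473,359

Nominal value at maturity: ¥477,001 × (1 + 3.3%)^6 ≈ ¥579,590.
Price-level factor over 6 years: 1.0265 × 1.050 × 1.027 × 1.0458 × 1.039 × 1.018 ≈ 1.2244206895.
The maturity value deflated by that factor is the answer in today's purchasing power.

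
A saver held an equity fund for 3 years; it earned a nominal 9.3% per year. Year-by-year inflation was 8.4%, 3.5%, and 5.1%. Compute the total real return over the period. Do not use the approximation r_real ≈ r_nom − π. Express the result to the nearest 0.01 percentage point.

10.74%

Cumulative inflation factor: 1.084 × 1.035 × 1.051 ≈ 1.17916.
Nominal growth factor: 1.30575. Real growth factor = 1.30575 / 1.17916 ≈ 1.10736.
Total real return ≈ 10.7358%.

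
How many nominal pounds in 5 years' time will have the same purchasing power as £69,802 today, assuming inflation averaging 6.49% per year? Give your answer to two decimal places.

£95,589.90

Cumulative price-level factor: (1+6.49%)^5 ≈ 1.3694435510.
The nominal amount required is £69,802 scaled up by that factor.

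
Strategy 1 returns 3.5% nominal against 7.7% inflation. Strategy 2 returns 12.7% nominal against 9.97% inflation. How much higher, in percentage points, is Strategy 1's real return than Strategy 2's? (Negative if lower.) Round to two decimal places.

-6.38

Strategy 1 real return: 1.035/1.077 − 1 = -3.900%.
Strategy 2 real return: 1.127/1.0997 − 1 = 2.482%.
Difference: -3.900 − 2.482 = -6.382 pp.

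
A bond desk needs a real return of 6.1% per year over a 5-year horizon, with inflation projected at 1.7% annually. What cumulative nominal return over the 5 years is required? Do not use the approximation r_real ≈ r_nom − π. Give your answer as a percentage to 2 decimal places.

46.28%

Required annual nominal rate: (1+6.1%)(1+1.7%) − 1 = 7.9037%.
Cumulative over 5 years: (1 + 0.079037)^5 − 1 ≈ 0.46279.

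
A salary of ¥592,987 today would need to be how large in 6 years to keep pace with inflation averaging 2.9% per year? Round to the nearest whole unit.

¥703,943

Cumulative price-level factor: (1+2.9%)^6 ≈ 1.1871135129.
Multiplying ¥592,987 by the price-level factor gives the future nominal sum.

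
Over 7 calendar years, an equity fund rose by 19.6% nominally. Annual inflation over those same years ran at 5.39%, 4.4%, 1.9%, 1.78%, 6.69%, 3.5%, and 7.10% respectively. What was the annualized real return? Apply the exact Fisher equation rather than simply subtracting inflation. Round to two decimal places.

-1.71%

Cumulative inflation factor: 1.0539 × 1.044 × 1.019 × 1.0178 × 1.0669 × 1.035 × 1.0710 ≈ 1.34955.
Nominal growth factor: 1.19600. Real growth factor = 1.19600 / 1.34955 ≈ 0.88622.
Annualized: 0.88622^(1/7) − 1 ≈ -0.01711.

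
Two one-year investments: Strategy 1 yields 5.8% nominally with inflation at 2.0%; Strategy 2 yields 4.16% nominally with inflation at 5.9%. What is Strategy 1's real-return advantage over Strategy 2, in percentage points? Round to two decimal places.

Strategy 1 real return: 1.058/1.020 − 1 = 3.725%.
Strategy 2 real return: 1.0416/1.059 − 1 = -1.643%.
Difference: 3.725 − (-1.643) = 5.368 pp.

5.37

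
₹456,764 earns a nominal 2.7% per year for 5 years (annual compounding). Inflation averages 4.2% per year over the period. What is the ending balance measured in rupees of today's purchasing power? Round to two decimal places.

Nominal value at maturity: ₹456,764 × (1 + 2.7%)^5 ≈ ₹521,848.07.
Price-level factor over 5 years: (1 + 4.2%)^5 ≈ 1.2283965692.
The maturity value deflated by that factor is the answer in today's purchasing power.

₹424,820.52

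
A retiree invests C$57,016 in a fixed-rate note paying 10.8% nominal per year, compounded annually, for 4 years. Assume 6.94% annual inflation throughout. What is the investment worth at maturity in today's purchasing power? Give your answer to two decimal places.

Nominal value at maturity: C$57,016 × (1 + 10.8%)^4 ≈ C$85,932.17.
Price-level factor over 4 years: (1 + 6.94%)^4 ≈ 1.3078583789.
Dividing the nominal maturity value by the price-level factor gives the value in today's money.

C$65,704.49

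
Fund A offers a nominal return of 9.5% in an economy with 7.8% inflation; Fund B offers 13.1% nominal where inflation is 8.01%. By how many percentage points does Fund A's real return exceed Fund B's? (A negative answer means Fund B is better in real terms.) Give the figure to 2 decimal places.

-3.14

Fund A real return: 1.095/1.078 − 1 = 1.577%.
Fund B real return: 1.131/1.0801 − 1 = 4.713%.
Difference: 1.577 − 4.713 = -3.136 pp.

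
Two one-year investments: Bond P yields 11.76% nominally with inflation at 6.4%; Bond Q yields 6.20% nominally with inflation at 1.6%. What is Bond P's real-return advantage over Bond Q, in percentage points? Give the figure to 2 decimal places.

0.51

Bond P real return: 1.1176/1.064 − 1 = 5.038%.
Bond Q real return: 1.0620/1.016 − 1 = 4.528%.
Difference: 5.038 − 4.528 = 0.510 pp.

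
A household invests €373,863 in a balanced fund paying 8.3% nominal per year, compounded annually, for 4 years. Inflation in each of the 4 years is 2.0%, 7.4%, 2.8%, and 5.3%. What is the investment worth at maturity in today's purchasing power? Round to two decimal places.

Nominal value at maturity: €373,863 × (1 + 8.3%)^4 ≈ €514,311.59.
Price-level factor over 4 years: 1.020 × 1.074 × 1.028 × 1.053 ≈ 1.1858395723.
The maturity value deflated by that factor is the answer in today's purchasing power.

€433,710.94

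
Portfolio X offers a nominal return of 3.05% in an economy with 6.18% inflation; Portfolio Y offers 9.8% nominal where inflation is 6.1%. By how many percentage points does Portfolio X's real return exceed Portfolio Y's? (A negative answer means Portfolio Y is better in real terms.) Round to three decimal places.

-6.435

Portfolio X real return: 1.0305/1.0618 − 1 = -2.9478%.
Portfolio Y real return: 1.098/1.061 − 1 = 3.4873%.
Difference: -2.9478 − 3.4873 = -6.4351 pp.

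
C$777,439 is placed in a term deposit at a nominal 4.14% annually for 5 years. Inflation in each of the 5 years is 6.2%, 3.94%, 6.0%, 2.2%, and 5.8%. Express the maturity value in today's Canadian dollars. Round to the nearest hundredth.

C$752,669.87

Nominal value at maturity: C$777,439 × (1 + 4.14%)^5 ≈ C$952,257.04.
Price-level factor over 5 years: 1.062 × 1.0394 × 1.060 × 1.022 × 1.058 ≈ 1.2651722511.
The maturity value deflated by that factor is the answer in today's purchasing power.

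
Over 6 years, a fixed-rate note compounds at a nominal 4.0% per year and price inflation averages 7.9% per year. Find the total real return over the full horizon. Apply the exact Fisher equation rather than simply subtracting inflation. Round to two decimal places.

The annual real rate is (1+4.0%)/(1+7.9%) − 1 = -3.6145%.
Compounded over 6 years: (1 + -0.036145)^6 − 1 ≈ -0.19819.

-19.82%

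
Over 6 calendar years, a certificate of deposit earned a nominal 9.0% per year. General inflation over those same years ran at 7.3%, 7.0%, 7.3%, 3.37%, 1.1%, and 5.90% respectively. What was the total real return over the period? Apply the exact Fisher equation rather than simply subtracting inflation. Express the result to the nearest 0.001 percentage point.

23.008%

Cumulative inflation factor: 1.073 × 1.070 × 1.073 × 1.0337 × 1.011 × 1.0590 ≈ 1.36340.
Nominal growth factor: 1.67710. Real growth factor = 1.67710 / 1.36340 ≈ 1.23008.
Total real return ≈ 23.0082%.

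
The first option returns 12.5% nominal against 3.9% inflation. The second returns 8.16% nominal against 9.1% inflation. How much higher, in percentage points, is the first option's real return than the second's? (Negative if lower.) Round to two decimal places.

The first option real return: 1.125/1.039 − 1 = 8.277%.
The second real return: 1.0816/1.091 − 1 = -0.862%.
Difference: 8.277 − (-0.862) = 9.139 pp.

9.14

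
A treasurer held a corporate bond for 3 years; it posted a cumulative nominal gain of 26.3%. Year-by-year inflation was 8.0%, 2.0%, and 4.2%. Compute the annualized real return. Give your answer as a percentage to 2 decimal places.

3.24%

Cumulative inflation factor: 1.080 × 1.020 × 1.042 ≈ 1.14787.
Nominal growth factor: 1.26300. Real growth factor = 1.26300 / 1.14787 ≈ 1.10030.
Annualized: 1.10030^(1/3) − 1 ≈ 0.03237.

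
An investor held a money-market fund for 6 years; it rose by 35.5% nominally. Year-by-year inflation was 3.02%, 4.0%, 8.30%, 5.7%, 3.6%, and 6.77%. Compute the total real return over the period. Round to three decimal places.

Cumulative inflation factor: 1.0302 × 1.040 × 1.0830 × 1.057 × 1.036 × 1.0677 ≈ 1.35665.
Nominal growth factor: 1.35500. Real growth factor = 1.35500 / 1.35665 ≈ 0.99878.
Total real return ≈ -0.1215%.

-0.122%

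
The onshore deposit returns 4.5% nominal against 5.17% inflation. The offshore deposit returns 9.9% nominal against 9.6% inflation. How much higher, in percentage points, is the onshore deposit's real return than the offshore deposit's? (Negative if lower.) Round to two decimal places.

The onshore deposit real return: 1.045/1.0517 − 1 = -0.637%.
The offshore deposit real return: 1.099/1.096 − 1 = 0.274%.
Difference: -0.637 − 0.274 = -0.911 pp.

-0.91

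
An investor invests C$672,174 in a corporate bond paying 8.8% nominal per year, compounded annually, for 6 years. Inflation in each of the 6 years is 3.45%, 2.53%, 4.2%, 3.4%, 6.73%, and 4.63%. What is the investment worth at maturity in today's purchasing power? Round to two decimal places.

C$873,660.37

Nominal value at maturity: C$672,174 × (1 + 8.8%)^6 ≈ C$1,114,949.20.
Price-level factor over 6 years: 1.0345 × 1.0253 × 1.042 × 1.034 × 1.0673 × 1.0463 ≈ 1.2761815006.
Dividing the nominal maturity value by the price-level factor gives the value in today's money.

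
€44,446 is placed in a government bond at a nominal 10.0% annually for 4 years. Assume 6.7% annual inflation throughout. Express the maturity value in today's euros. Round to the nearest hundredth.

€50,204.86

Nominal value at maturity: €44,446 × (1 + 10.0%)^4 ≈ €65,073.39.
Price-level factor over 4 years: (1 + 6.7%)^4 ≈ 1.2961572031.
The maturity value deflated by that factor is the answer in today's purchasing power.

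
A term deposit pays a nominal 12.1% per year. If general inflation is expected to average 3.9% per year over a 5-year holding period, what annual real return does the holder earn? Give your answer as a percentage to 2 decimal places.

With constant rates the annual real return is the same each year: (1+12.1%)/(1+3.9%) − 1 = 0.07892.

7.89%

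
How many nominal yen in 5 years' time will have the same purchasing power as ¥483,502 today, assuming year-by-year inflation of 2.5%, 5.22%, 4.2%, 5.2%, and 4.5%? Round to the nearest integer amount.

¥597,338

Cumulative price-level factor: 1.025 × 1.0522 × 1.042 × 1.052 × 1.045 ≈ 1.2354407215.
Multiplying ¥483,502 by the price-level factor gives the future nominal sum.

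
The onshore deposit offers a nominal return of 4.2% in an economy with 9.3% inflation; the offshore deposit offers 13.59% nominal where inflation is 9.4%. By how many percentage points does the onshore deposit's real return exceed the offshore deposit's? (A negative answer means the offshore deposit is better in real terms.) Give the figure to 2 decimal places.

The onshore deposit real return: 1.042/1.093 − 1 = -4.666%.
The offshore deposit real return: 1.1359/1.094 − 1 = 3.830%.
Difference: -4.666 − 3.830 = -8.496 pp.

-8.50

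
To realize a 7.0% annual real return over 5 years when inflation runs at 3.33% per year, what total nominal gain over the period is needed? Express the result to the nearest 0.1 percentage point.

65.2%

Required annual nominal rate: (1+7.0%)(1+3.33%) − 1 = 10.5631%.
Cumulative over 5 years: (1 + 0.105631)^5 − 1 ≈ 0.65216.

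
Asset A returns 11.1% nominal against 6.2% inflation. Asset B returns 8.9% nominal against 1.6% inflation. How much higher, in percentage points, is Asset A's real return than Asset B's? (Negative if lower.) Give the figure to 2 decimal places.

Asset A real return: 1.111/1.062 − 1 = 4.614%.
Asset B real return: 1.089/1.016 − 1 = 7.185%.
Difference: 4.614 − 7.185 = -2.571 pp.

-2.57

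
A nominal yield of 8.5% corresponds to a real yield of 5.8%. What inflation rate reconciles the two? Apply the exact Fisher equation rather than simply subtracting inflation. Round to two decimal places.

2.55%

From (1+r_nom) = (1+r_real)(1+π), we get 1+π = (1 + 8.5%)/(1 + 5.8%) = 1.085/1.058 ≈ 1.02552.
So π ≈ 2.5520%.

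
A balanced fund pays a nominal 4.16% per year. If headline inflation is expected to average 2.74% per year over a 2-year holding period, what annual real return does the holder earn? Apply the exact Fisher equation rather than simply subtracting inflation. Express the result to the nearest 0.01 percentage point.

1.38%

With constant rates the annual real return is the same each year: (1+4.16%)/(1+2.74%) − 1 = 0.01382.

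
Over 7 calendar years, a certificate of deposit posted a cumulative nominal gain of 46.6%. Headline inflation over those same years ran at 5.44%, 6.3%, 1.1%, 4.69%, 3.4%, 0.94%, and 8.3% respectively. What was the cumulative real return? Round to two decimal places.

9.33%

Cumulative inflation factor: 1.0544 × 1.063 × 1.011 × 1.0469 × 1.034 × 1.0094 × 1.083 ≈ 1.34093.
Nominal growth factor: 1.46600. Real growth factor = 1.46600 / 1.34093 ≈ 1.09327.
Total real return ≈ 9.3268%.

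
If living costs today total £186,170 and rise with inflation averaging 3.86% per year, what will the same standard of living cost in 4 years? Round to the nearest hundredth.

Cumulative price-level factor: (1+3.86%)^4 ≈ 1.1635720298.
Multiplying £186,170 by the price-level factor gives the future nominal sum.

£216,622.20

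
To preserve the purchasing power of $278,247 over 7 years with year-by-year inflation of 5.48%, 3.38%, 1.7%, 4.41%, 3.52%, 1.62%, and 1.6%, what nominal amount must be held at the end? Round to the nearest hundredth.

$344,347.83

Cumulative price-level factor: 1.0548 × 1.0338 × 1.017 × 1.0441 × 1.0352 × 1.0162 × 1.016 ≈ 1.2375616975.
Multiplying $278,247 by the price-level factor gives the future nominal sum.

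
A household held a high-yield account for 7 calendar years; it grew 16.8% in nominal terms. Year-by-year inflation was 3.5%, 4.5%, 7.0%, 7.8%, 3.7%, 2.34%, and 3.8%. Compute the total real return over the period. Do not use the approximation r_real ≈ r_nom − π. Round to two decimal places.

Cumulative inflation factor: 1.035 × 1.045 × 1.070 × 1.078 × 1.037 × 1.0234 × 1.038 ≈ 1.37430.
Nominal growth factor: 1.16800. Real growth factor = 1.16800 / 1.37430 ≈ 0.84989.
Total real return ≈ -15.0111%.

-15.01%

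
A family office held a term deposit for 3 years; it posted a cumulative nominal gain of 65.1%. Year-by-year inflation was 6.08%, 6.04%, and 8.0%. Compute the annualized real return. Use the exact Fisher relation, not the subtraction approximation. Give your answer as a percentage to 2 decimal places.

Cumulative inflation factor: 1.0608 × 1.0604 × 1.080 ≈ 1.21486.
Nominal growth factor: 1.65100. Real growth factor = 1.65100 / 1.21486 ≈ 1.35900.
Annualized: 1.35900^(1/3) − 1 ≈ 0.10766.

10.77%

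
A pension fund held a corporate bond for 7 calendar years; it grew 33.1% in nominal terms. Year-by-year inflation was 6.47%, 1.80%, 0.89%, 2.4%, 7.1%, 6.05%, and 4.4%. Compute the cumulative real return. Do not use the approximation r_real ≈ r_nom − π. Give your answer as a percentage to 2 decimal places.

Cumulative inflation factor: 1.0647 × 1.0180 × 1.0089 × 1.024 × 1.071 × 1.0605 × 1.044 ≈ 1.32777.
Nominal growth factor: 1.33100. Real growth factor = 1.33100 / 1.32777 ≈ 1.00243.
Total real return ≈ 0.2431%.

0.24%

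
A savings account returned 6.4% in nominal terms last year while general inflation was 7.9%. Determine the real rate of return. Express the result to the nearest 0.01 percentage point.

Real return via the Fisher equation: (1 + 6.4%)/(1 + 7.9%) − 1 = 1.064/1.079 − 1 ≈ -0.01390.

-1.39%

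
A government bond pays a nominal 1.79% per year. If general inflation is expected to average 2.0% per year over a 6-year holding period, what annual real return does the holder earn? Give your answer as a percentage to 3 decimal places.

-0.206%

With constant rates the annual real return is the same each year: (1+1.79%)/(1+2.0%) − 1 = -0.00206.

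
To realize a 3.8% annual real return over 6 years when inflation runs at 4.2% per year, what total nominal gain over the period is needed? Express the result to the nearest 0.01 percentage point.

60.10%

Required annual nominal rate: (1+3.8%)(1+4.2%) − 1 = 8.1596%.
Cumulative over 6 years: (1 + 0.081596)^6 − 1 ≈ 0.60100.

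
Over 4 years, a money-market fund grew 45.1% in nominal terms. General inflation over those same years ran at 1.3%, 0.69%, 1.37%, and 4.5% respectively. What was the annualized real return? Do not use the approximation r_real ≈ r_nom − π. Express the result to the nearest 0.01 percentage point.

7.65%

Cumulative inflation factor: 1.013 × 1.0069 × 1.0137 × 1.045 ≈ 1.08049.
Nominal growth factor: 1.45100. Real growth factor = 1.45100 / 1.08049 ≈ 1.34291.
Annualized: 1.34291^(1/4) − 1 ≈ 0.07649.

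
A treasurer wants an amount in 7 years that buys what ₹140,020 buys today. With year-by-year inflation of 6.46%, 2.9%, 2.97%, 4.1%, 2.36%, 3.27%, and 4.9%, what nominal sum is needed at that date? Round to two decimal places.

₹182,319.57

Cumulative price-level factor: 1.0646 × 1.029 × 1.0297 × 1.041 × 1.0236 × 1.0327 × 1.049 ≈ 1.3020966492.
The nominal amount required is ₹140,020 scaled up by that factor.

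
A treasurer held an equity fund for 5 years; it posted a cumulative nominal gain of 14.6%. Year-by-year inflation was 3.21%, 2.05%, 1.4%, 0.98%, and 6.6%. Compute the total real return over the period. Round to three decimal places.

Cumulative inflation factor: 1.0321 × 1.0205 × 1.014 × 1.0098 × 1.066 ≈ 1.14965.
Nominal growth factor: 1.14600. Real growth factor = 1.14600 / 1.14965 ≈ 0.99683.
Total real return ≈ -0.3174%.

-0.317%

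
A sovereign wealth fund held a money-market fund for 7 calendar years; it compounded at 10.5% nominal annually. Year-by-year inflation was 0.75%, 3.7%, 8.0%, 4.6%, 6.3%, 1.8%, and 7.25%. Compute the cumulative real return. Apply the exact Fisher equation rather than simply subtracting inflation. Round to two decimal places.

46.85%

Cumulative inflation factor: 1.0075 × 1.037 × 1.080 × 1.046 × 1.063 × 1.018 × 1.0725 ≈ 1.36980.
Nominal growth factor: 2.01157. Real growth factor = 2.01157 / 1.36980 ≈ 1.46851.
Total real return ≈ 46.8515%.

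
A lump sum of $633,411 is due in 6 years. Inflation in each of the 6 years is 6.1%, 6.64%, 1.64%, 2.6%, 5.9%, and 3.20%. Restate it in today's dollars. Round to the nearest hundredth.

$491,204.58

Price-level factor over 6 years: 1.061 × 1.0664 × 1.0164 × 1.026 × 1.059 × 1.0320 ≈ 1.2895054882.
Purchasing power today: $633,411 divided by that factor.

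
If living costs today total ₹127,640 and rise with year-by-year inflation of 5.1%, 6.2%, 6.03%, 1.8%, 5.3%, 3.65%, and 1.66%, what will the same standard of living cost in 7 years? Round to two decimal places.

₹170,623.31

Cumulative price-level factor: 1.051 × 1.062 × 1.0603 × 1.018 × 1.053 × 1.0365 × 1.0166 ≈ 1.3367541934.
Multiplying ₹127,640 by the price-level factor gives the future nominal sum.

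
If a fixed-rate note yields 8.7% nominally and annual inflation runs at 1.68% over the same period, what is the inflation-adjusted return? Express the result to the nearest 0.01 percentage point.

Real return via the Fisher equation: (1 + 8.7%)/(1 + 1.68%) − 1 = 1.087/1.0168 − 1 ≈ 0.06904.

6.90%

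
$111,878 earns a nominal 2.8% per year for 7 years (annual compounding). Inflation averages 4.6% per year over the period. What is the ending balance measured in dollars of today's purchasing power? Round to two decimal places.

Nominal value at maturity: $111,878 × (1 + 2.8%)^7 ≈ $135,736.45.
Price-level factor over 7 years: (1 + 4.6%)^7 ≈ 1.3700038629.
The maturity value deflated by that factor is the answer in today's purchasing power.

$99,077.42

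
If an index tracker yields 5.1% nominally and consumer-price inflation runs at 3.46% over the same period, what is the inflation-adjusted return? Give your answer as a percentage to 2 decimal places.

1.59%

Real return via the Fisher equation: (1 + 5.1%)/(1 + 3.46%) − 1 = 1.051/1.0346 − 1 ≈ 0.01585.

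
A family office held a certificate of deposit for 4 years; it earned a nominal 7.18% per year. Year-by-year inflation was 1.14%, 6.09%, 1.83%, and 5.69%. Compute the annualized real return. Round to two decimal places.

3.39%

Cumulative inflation factor: 1.0114 × 1.0609 × 1.0183 × 1.0569 ≈ 1.15480.
Nominal growth factor: 1.31964. Real growth factor = 1.31964 / 1.15480 ≈ 1.14274.
Annualized: 1.14274^(1/4) − 1 ≈ 0.03392.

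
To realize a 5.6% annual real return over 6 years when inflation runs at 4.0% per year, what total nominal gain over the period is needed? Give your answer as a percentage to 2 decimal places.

75.46%

Required annual nominal rate: (1+5.6%)(1+4.0%) − 1 = 9.824%.
Cumulative over 6 years: (1 + 0.09824)^6 − 1 ≈ 0.75462.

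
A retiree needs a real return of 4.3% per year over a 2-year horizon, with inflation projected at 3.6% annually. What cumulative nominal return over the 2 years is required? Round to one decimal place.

Required annual nominal rate: (1+4.3%)(1+3.6%) − 1 = 8.0548%.
Cumulative over 2 years: (1 + 0.080548)^2 − 1 ≈ 0.16758.

16.8%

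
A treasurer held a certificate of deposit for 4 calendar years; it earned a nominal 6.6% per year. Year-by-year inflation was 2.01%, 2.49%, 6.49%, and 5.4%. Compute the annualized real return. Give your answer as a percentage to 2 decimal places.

2.42%

Cumulative inflation factor: 1.0201 × 1.0249 × 1.0649 × 1.054 ≈ 1.17347.
Nominal growth factor: 1.29130. Real growth factor = 1.29130 / 1.17347 ≈ 1.10041.
Annualized: 1.10041^(1/4) − 1 ≈ 0.02421.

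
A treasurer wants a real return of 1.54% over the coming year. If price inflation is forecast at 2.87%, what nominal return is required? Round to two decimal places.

4.45%

By the Fisher equation, 1 + r_nom = (1 + 1.54%)(1 + 2.87%) = 1.0154 × 1.0287 = 1.04454198.
So r_nom = 4.454198%.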